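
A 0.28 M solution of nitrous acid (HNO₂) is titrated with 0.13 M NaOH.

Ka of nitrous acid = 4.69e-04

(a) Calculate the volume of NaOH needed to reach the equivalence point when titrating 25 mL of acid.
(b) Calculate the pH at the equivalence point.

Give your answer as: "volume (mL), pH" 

moles acid = 0.28 × 25/1000 = 0.007 mol; V_base = moles/0.13 × 1000 = 53.8 mL. At equivalence only the conjugate base is present: [A⁻] = 0.007/0.079 = 8.8780e-02 M. Kb = Kw/Ka = 2.13e-11; [OH⁻] = √(Kb × [A⁻]) = 1.3759e-06; pOH = 5.86; pH = 14 - pOH = 8.14.

V = 53.8 mL, pH = 8.14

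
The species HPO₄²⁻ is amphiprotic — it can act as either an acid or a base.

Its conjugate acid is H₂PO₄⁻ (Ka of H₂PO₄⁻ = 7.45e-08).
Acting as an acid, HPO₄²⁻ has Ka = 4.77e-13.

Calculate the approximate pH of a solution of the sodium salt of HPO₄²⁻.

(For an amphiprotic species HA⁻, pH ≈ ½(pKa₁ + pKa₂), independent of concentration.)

pKa₁ = -log(7.45e-08) = 7.13; pKa₂ = -log(4.77e-13) = 12.32. For an amphiprotic species, pH ≈ ½(pKa₁ + pKa₂) = ½(7.13 + 12.32) = 9.72.

pH = 9.72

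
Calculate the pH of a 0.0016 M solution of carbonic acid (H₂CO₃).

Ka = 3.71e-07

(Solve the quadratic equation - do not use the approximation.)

x² + Ka×x - Ka×C = 0. Using quadratic formula: [H⁺] = 2.4179e-05

pH = 4.62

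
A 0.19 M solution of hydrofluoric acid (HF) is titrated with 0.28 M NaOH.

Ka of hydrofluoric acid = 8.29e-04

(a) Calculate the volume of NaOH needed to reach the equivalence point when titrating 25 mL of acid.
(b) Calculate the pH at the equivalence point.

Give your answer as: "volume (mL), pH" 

moles acid = 0.19 × 25/1000 = 0.00475 mol; V_base = moles/0.28 × 1000 = 17.0 mL. At equivalence only the conjugate base is present: [A⁻] = 0.00475/0.042 = 1.1319e-01 M. Kb = Kw/Ka = 1.21e-11; [OH⁻] = √(Kb × [A⁻]) = 1.1685e-06; pOH = 5.93; pH = 14 - pOH = 8.07.

V = 17.0 mL, pH = 8.07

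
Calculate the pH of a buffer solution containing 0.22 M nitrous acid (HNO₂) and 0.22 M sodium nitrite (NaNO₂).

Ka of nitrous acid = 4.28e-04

pKa = -log(4.28e-04) = 3.37. pH = pKa + log([A⁻]/[HA]) = 3.37 + log(0.22/0.22)

pH = 3.37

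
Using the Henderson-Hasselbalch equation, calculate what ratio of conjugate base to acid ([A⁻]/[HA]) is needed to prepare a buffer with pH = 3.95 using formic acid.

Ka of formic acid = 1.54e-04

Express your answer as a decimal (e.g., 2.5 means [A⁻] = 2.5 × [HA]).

pKa = -log(1.54e-04) = 3.8125. pH = pKa + log([A⁻]/[HA]), so log([A⁻]/[HA]) = pH − pKa = 3.95 − 3.8125 = 0.1375. [A⁻]/[HA] = 10^(0.1375) = 1.37

[A⁻]/[HA] = 1.37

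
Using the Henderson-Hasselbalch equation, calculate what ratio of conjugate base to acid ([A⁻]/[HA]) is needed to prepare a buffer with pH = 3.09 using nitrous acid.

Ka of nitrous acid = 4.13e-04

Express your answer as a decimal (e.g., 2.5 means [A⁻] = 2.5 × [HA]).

pKa = -log(4.13e-04) = 3.3840. pH = pKa + log([A⁻]/[HA]), so log([A⁻]/[HA]) = pH − pKa = 3.09 − 3.3840 = -0.2940. [A⁻]/[HA] = 10^(-0.2940) = 0.508

[A⁻]/[HA] = 0.508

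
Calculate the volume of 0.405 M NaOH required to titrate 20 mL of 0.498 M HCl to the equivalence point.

At equivalence: moles acid = moles base. moles HCl = 0.498 × 20/1000 = 0.00996 mol. V_base = moles / 0.405 × 1000 = 24.6 mL.

V_{base} = 24.6 mL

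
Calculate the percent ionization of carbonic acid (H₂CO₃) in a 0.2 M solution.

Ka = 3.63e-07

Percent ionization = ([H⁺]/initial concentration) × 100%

Using Ka equilibrium: x² + Ka×x - Ka×C = 0. Solving: [H⁺] = 2.6926e-04. Percent = (2.6926e-04/0.2) × 100

Percent ionization = 0.135%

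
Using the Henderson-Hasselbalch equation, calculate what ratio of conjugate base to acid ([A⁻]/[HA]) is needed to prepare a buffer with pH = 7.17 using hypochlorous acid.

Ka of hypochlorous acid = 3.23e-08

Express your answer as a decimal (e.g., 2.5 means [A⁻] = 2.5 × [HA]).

pKa = -log(3.23e-08) = 7.4908. pH = pKa + log([A⁻]/[HA]), so log([A⁻]/[HA]) = pH − pKa = 7.17 − 7.4908 = -0.3208. [A⁻]/[HA] = 10^(-0.3208) = 0.478

[A⁻]/[HA] = 0.478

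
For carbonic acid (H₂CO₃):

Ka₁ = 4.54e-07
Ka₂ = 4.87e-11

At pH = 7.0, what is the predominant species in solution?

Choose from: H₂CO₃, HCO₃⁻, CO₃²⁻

pKa₁ = 6.34, pKa₂ = 10.31. For a polyprotic acid the predominant species crosses at each pKa: below pKa_n the protonated form dominates, above it the deprotonated form does. At pH = 7.0, the predominant species is HCO₃⁻.

HCO₃⁻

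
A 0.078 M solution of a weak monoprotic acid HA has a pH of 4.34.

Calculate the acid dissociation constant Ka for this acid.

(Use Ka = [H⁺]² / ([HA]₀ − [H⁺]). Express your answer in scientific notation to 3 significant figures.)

[H⁺] = 10^(−pH) = 10^(−4.34) = 4.571e-05 M. For HA ⇌ H⁺ + A⁻, Ka = [H⁺][A⁻]/[HA] = [H⁺]² / ([HA]₀ − [H⁺]) = (4.571e-05)² / (0.078 − 4.571e-05) = 2.68e-08.

K_a = 2.68e-08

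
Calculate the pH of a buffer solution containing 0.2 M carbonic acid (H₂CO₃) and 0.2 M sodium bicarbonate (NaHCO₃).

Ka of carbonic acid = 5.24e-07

pKa = -log(5.24e-07) = 6.28. pH = pKa + log([A⁻]/[HA]) = 6.28 + log(0.2/0.2)

pH = 6.28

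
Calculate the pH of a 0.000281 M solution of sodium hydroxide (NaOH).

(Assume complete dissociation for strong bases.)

[OH⁻] = 0.000281 M for strong base. pOH = -log[OH⁻] = 3.55, pH = 14 - pOH

pH = 10.45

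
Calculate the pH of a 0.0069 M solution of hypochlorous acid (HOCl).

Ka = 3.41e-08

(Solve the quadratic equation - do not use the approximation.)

x² + Ka×x - Ka×C = 0. Using quadratic formula: [H⁺] = 1.5322e-05

pH = 4.81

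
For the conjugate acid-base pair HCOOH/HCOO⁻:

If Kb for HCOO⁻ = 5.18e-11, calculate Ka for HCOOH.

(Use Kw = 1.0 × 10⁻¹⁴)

For a conjugate pair Ka × Kb = Kw, so Ka = Kw/Kb = 1.0 × 10⁻¹⁴ / 5.18e-11 = 1.93e-04.

K_a = 1.93e-04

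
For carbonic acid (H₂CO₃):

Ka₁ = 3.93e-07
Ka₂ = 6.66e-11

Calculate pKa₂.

pKa₂ = -log(Ka₂) = -log(6.66e-11) = 10.18.

pK_{a2} = 10.18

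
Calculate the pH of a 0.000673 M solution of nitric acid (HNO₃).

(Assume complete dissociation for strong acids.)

[H⁺] = 0.000673 M for strong acid. pH = -log[H⁺] = -log(0.000673)

pH = 3.17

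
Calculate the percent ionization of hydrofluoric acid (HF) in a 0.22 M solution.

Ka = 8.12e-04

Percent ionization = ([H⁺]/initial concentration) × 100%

Using Ka equilibrium: x² + Ka×x - Ka×C = 0. Solving: [H⁺] = 1.2966e-02. Percent = (1.2966e-02/0.22) × 100

Percent ionization = 5.89%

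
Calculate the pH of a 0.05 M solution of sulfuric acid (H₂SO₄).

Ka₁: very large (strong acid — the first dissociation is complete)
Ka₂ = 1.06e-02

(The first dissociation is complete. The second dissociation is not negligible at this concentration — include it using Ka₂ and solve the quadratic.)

First dissociation is complete: [H⁺]₀ = [HSO₄⁻]₀ = C = 0.05 M. Second dissociation HSO₄⁻ ⇌ H⁺ + SO₄²⁻: let x = [SO₄²⁻]. Ka₂ = (C + x)·x / (C − x) = 1.06e-02 → x² + (C + Ka₂)·x − Ka₂·C = 0 → x² + 0.06060·x − 5.300e-04 = 0. x = (−0.06060 + √(0.06060² + 4 × 5.300e-04)) / 2 = 7.7538e-03 M. [H⁺] = C + x = 0.05 + 7.7538e-03 = 5.7754e-02 M. pH = -log(5.7754e-02) = 1.24.

pH = 1.24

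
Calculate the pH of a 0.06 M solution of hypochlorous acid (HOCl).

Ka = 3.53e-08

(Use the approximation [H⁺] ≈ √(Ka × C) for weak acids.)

[H⁺] = √(Ka × C) = √(3.53e-08 × 0.06) = 4.6022e-05. pH = -log(4.6022e-05)

pH = 4.34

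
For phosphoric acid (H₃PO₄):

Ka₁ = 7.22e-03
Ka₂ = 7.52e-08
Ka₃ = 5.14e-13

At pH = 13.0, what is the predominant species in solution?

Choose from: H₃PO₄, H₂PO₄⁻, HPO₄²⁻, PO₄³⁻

pKa₁ = 2.14, pKa₂ = 7.12, pKa₃ = 12.29. For a polyprotic acid the predominant species crosses at each pKa: below pKa_n the protonated form dominates, above it the deprotonated form does. At pH = 13.0, the predominant species is PO₄³⁻.

PO₄³⁻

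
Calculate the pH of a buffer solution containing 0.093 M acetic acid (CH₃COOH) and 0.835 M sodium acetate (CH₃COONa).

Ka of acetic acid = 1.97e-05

pKa = -log(1.97e-05) = 4.71. pH = pKa + log([A⁻]/[HA]) = 4.71 + log(0.835/0.093)

pH = 5.66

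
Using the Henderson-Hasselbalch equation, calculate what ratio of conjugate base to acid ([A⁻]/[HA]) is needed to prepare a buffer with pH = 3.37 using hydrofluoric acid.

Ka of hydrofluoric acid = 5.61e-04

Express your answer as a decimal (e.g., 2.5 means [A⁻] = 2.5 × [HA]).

pKa = -log(5.61e-04) = 3.2510. pH = pKa + log([A⁻]/[HA]), so log([A⁻]/[HA]) = pH − pKa = 3.37 − 3.2510 = 0.1190. [A⁻]/[HA] = 10^(0.1190) = 1.32

[A⁻]/[HA] = 1.32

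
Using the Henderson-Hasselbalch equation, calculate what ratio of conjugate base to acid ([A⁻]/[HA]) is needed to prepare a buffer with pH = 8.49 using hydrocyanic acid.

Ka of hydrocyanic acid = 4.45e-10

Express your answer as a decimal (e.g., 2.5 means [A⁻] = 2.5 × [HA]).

pKa = -log(4.45e-10) = 9.3516. pH = pKa + log([A⁻]/[HA]), so log([A⁻]/[HA]) = pH − pKa = 8.49 − 9.3516 = -0.8616. [A⁻]/[HA] = 10^(-0.8616) = 0.138

[A⁻]/[HA] = 0.138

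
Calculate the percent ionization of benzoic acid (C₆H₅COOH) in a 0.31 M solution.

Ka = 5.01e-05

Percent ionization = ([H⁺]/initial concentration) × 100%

Using Ka equilibrium: x² + Ka×x - Ka×C = 0. Solving: [H⁺] = 3.9160e-03. Percent = (3.9160e-03/0.31) × 100

Percent ionization = 1.26%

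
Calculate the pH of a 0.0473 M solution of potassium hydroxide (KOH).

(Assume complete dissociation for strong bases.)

[OH⁻] = 0.0473 M for strong base. pOH = -log[OH⁻] = 1.33, pH = 14 - pOH

pH = 12.67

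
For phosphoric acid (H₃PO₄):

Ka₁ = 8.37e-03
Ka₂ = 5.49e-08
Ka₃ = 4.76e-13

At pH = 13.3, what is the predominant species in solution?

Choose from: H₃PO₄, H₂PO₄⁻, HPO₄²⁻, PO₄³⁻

pKa₁ = 2.08, pKa₂ = 7.26, pKa₃ = 12.32. For a polyprotic acid the predominant species crosses at each pKa: below pKa_n the protonated form dominates, above it the deprotonated form does. At pH = 13.3, the predominant species is PO₄³⁻.

PO₄³⁻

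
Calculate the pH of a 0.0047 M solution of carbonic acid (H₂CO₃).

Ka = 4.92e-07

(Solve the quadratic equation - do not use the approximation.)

x² + Ka×x - Ka×C = 0. Using quadratic formula: [H⁺] = 4.7842e-05

pH = 4.32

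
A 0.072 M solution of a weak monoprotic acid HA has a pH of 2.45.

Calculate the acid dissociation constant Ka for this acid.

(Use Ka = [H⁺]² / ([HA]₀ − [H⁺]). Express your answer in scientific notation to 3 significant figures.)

[H⁺] = 10^(−pH) = 10^(−2.45) = 3.548e-03 M. For HA ⇌ H⁺ + A⁻, Ka = [H⁺][A⁻]/[HA] = [H⁺]² / ([HA]₀ − [H⁺]) = (3.548e-03)² / (0.072 − 3.548e-03) = 1.84e-04.

K_a = 1.84e-04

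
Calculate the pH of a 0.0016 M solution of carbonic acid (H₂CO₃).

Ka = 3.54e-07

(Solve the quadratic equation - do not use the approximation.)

x² + Ka×x - Ka×C = 0. Using quadratic formula: [H⁺] = 2.3623e-05

pH = 4.63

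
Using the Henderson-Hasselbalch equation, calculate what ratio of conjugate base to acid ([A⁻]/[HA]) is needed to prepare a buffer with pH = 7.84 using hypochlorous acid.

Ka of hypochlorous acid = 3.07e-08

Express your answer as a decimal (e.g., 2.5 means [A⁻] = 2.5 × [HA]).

pKa = -log(3.07e-08) = 7.5129. pH = pKa + log([A⁻]/[HA]), so log([A⁻]/[HA]) = pH − pKa = 7.84 − 7.5129 = 0.3271. [A⁻]/[HA] = 10^(0.3271) = 2.12

[A⁻]/[HA] = 2.12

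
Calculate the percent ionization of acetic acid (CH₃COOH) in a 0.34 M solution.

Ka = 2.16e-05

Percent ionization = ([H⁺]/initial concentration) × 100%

Using Ka equilibrium: x² + Ka×x - Ka×C = 0. Solving: [H⁺] = 2.6992e-03. Percent = (2.6992e-03/0.34) × 100

Percent ionization = 0.794%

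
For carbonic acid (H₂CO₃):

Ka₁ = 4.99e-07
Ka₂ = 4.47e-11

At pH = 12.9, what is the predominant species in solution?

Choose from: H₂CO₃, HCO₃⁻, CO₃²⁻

pKa₁ = 6.30, pKa₂ = 10.35. For a polyprotic acid the predominant species crosses at each pKa: below pKa_n the protonated form dominates, above it the deprotonated form does. At pH = 12.9, the predominant species is CO₃²⁻.

CO₃²⁻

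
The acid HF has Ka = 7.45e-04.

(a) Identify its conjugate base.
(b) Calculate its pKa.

(a) The conjugate base is formed by removing one H⁺ from HF, giving F⁻. (b) pKa = -log(Ka) = -log(7.45e-04) = 3.13.

Conjugate base: F⁻; pK_a = 3.13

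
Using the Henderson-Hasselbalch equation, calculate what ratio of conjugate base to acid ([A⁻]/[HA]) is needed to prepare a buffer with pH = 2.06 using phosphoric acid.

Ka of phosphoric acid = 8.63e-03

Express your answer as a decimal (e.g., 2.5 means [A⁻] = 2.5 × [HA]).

pKa = -log(8.63e-03) = 2.0640. pH = pKa + log([A⁻]/[HA]), so log([A⁻]/[HA]) = pH − pKa = 2.06 − 2.0640 = -0.0040. [A⁻]/[HA] = 10^(-0.0040) = 0.991

[A⁻]/[HA] = 0.991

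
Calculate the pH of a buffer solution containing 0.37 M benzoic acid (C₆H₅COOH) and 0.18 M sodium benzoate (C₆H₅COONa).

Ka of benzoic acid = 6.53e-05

pKa = -log(6.53e-05) = 4.19. pH = pKa + log([A⁻]/[HA]) = 4.19 + log(0.18/0.37)

pH = 3.87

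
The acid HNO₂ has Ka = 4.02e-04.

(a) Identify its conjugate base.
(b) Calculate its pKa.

(a) The conjugate base is formed by removing one H⁺ from HNO₂, giving NO₂⁻. (b) pKa = -log(Ka) = -log(4.02e-04) = 3.40.

Conjugate base: NO₂⁻; pK_a = 3.40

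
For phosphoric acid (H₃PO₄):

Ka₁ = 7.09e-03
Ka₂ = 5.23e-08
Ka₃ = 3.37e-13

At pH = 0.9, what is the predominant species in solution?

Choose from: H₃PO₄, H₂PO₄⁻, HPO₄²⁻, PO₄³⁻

pKa₁ = 2.15, pKa₂ = 7.28, pKa₃ = 12.47. For a polyprotic acid the predominant species crosses at each pKa: below pKa_n the protonated form dominates, above it the deprotonated form does. At pH = 0.9, the predominant species is H₃PO₄.

H₃PO₄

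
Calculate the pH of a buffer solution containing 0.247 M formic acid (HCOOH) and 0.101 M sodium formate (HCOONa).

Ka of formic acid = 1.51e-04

pKa = -log(1.51e-04) = 3.82. pH = pKa + log([A⁻]/[HA]) = 3.82 + log(0.101/0.247)

pH = 3.43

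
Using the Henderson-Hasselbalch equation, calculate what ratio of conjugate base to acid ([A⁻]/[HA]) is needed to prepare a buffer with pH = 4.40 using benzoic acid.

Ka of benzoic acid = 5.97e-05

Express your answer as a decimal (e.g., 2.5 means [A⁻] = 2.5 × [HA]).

pKa = -log(5.97e-05) = 4.2240. pH = pKa + log([A⁻]/[HA]), so log([A⁻]/[HA]) = pH − pKa = 4.40 − 4.2240 = 0.1760. [A⁻]/[HA] = 10^(0.1760) = 1.50

[A⁻]/[HA] = 1.50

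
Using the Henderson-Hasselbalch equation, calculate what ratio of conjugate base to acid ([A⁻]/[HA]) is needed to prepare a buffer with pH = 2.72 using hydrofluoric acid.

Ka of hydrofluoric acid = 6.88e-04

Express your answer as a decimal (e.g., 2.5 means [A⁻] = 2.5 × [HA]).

pKa = -log(6.88e-04) = 3.1624. pH = pKa + log([A⁻]/[HA]), so log([A⁻]/[HA]) = pH − pKa = 2.72 − 3.1624 = -0.4424. [A⁻]/[HA] = 10^(-0.4424) = 0.361

[A⁻]/[HA] = 0.361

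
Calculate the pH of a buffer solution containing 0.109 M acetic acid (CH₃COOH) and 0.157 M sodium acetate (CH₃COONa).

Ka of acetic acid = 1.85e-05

pKa = -log(1.85e-05) = 4.73. pH = pKa + log([A⁻]/[HA]) = 4.73 + log(0.157/0.109)

pH = 4.89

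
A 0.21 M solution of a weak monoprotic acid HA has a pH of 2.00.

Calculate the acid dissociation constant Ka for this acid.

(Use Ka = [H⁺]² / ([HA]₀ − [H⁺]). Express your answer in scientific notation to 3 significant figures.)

[H⁺] = 10^(−pH) = 10^(−2.00) = 1.000e-02 M. For HA ⇌ H⁺ + A⁻, Ka = [H⁺][A⁻]/[HA] = [H⁺]² / ([HA]₀ − [H⁺]) = (1.000e-02)² / (0.21 − 1.000e-02) = 5.00e-04.

K_a = 5.00e-04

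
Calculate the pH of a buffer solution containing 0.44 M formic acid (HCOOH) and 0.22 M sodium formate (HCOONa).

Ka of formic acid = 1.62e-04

pKa = -log(1.62e-04) = 3.79. pH = pKa + log([A⁻]/[HA]) = 3.79 + log(0.22/0.44)

pH = 3.49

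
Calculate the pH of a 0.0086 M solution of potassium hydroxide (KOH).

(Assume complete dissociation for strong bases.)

[OH⁻] = 0.0086 M for strong base. pOH = -log[OH⁻] = 2.07, pH = 14 - pOH

pH = 11.93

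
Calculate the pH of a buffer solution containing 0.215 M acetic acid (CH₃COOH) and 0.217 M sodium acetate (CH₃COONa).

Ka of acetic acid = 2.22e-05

pKa = -log(2.22e-05) = 4.65. pH = pKa + log([A⁻]/[HA]) = 4.65 + log(0.217/0.215)

pH = 4.66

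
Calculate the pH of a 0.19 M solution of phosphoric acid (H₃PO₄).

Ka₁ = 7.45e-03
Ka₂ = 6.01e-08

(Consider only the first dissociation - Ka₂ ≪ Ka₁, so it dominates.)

First dissociation dominates. From Ka₁ = [H⁺][HA⁻]/[H₂A], x² + Ka₁·x − Ka₁·C = 0 with C = 0.19 M and Ka₁ = 7.45e-03. Solving: [H⁺] = (−Ka₁ + √(Ka₁² + 4·Ka₁·C)) / 2 = 3.4082e-02 M. pH = -log(3.4082e-02) = 1.47.

pH = 1.47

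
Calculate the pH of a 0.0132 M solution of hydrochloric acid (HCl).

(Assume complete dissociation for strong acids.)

[H⁺] = 0.0132 M for strong acid. pH = -log[H⁺] = -log(0.0132)

pH = 1.88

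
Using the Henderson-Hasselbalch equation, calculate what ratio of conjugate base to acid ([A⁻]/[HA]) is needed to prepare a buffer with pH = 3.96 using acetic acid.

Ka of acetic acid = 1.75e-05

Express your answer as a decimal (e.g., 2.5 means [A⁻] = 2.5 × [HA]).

pKa = -log(1.75e-05) = 4.7570. pH = pKa + log([A⁻]/[HA]), so log([A⁻]/[HA]) = pH − pKa = 3.96 − 4.7570 = -0.7970. [A⁻]/[HA] = 10^(-0.7970) = 0.160

[A⁻]/[HA] = 0.160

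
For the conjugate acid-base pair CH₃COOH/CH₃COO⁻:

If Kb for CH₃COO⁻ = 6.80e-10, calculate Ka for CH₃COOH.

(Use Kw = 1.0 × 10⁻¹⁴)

For a conjugate pair Ka × Kb = Kw, so Ka = Kw/Kb = 1.0 × 10⁻¹⁴ / 6.80e-10 = 1.47e-05.

K_a = 1.47e-05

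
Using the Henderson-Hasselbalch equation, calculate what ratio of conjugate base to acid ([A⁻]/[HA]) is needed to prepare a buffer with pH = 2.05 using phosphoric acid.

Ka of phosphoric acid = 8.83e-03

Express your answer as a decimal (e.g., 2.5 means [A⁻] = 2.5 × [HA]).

pKa = -log(8.83e-03) = 2.0540. pH = pKa + log([A⁻]/[HA]), so log([A⁻]/[HA]) = pH − pKa = 2.05 − 2.0540 = -0.0040. [A⁻]/[HA] = 10^(-0.0040) = 0.991

[A⁻]/[HA] = 0.991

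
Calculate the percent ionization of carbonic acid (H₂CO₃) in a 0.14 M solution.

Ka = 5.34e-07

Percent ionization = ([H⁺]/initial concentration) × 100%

Using Ka equilibrium: x² + Ka×x - Ka×C = 0. Solving: [H⁺] = 2.7316e-04. Percent = (2.7316e-04/0.14) × 100

Percent ionization = 0.195%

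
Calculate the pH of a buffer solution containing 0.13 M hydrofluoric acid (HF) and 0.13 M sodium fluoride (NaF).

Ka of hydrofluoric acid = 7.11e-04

pKa = -log(7.11e-04) = 3.15. pH = pKa + log([A⁻]/[HA]) = 3.15 + log(0.13/0.13)

pH = 3.15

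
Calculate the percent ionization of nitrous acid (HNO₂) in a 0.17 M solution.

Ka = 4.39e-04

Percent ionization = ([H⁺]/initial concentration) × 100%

Using Ka equilibrium: x² + Ka×x - Ka×C = 0. Solving: [H⁺] = 8.4222e-03. Percent = (8.4222e-03/0.17) × 100

Percent ionization = 4.95%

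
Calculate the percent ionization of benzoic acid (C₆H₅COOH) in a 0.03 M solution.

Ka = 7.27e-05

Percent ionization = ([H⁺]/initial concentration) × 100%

Using Ka equilibrium: x² + Ka×x - Ka×C = 0. Solving: [H⁺] = 1.4409e-03. Percent = (1.4409e-03/0.03) × 100

Percent ionization = 4.8%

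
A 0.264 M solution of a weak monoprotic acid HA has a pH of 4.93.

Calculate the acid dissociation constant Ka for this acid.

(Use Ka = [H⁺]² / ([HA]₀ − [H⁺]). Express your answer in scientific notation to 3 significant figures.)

[H⁺] = 10^(−pH) = 10^(−4.93) = 1.175e-05 M. For HA ⇌ H⁺ + A⁻, Ka = [H⁺][A⁻]/[HA] = [H⁺]² / ([HA]₀ − [H⁺]) = (1.175e-05)² / (0.264 − 1.175e-05) = 5.23e-10.

K_a = 5.23e-10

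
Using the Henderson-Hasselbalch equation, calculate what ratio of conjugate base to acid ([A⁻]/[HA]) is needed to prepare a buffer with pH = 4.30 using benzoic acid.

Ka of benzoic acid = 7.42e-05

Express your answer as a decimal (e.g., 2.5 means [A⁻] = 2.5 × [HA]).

pKa = -log(7.42e-05) = 4.1296. pH = pKa + log([A⁻]/[HA]), so log([A⁻]/[HA]) = pH − pKa = 4.30 − 4.1296 = 0.1704. [A⁻]/[HA] = 10^(0.1704) = 1.48

[A⁻]/[HA] = 1.48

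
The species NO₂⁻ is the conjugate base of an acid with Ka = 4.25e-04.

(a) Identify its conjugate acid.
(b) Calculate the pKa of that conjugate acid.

(a) The conjugate acid is formed by adding one H⁺ to NO₂⁻, giving HNO₂. (b) pKa = -log(Ka) = -log(4.25e-04) = 3.37.

Conjugate acid: HNO₂; pK_a = 3.37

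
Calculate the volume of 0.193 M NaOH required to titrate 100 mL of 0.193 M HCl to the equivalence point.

At equivalence: moles acid = moles base. moles HCl = 0.193 × 100/1000 = 0.0193 mol. V_base = moles / 0.193 × 1000 = 100.0 mL.

V_{base} = 100.0 mL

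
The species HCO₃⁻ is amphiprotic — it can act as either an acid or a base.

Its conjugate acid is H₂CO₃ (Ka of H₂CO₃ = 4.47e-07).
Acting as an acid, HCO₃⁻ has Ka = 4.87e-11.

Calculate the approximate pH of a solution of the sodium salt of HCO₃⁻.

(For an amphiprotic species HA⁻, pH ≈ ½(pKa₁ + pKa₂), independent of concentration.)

pKa₁ = -log(4.47e-07) = 6.35; pKa₂ = -log(4.87e-11) = 10.31. For an amphiprotic species, pH ≈ ½(pKa₁ + pKa₂) = ½(6.35 + 10.31) = 8.33.

pH = 8.33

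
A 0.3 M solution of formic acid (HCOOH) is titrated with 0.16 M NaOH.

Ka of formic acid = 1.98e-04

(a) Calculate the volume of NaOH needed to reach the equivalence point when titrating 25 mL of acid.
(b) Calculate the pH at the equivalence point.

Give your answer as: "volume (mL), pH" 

moles acid = 0.3 × 25/1000 = 0.0075 mol; V_base = moles/0.16 × 1000 = 46.9 mL. At equivalence only the conjugate base is present: [A⁻] = 0.0075/0.072 = 1.0435e-01 M. Kb = Kw/Ka = 5.05e-11; [OH⁻] = √(Kb × [A⁻]) = 2.2957e-06; pOH = 5.64; pH = 14 - pOH = 8.36.

V = 46.9 mL, pH = 8.36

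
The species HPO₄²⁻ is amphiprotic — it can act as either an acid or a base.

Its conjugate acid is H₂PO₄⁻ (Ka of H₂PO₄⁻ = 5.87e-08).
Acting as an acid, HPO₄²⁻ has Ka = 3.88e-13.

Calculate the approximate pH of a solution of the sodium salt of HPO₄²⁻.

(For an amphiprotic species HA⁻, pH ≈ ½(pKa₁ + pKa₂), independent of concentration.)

pKa₁ = -log(5.87e-08) = 7.23; pKa₂ = -log(3.88e-13) = 12.41. For an amphiprotic species, pH ≈ ½(pKa₁ + pKa₂) = ½(7.23 + 12.41) = 9.82.

pH = 9.82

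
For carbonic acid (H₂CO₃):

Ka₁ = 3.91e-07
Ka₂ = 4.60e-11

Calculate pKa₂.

pKa₂ = -log(Ka₂) = -log(4.60e-11) = 10.34.

pK_{a2} = 10.34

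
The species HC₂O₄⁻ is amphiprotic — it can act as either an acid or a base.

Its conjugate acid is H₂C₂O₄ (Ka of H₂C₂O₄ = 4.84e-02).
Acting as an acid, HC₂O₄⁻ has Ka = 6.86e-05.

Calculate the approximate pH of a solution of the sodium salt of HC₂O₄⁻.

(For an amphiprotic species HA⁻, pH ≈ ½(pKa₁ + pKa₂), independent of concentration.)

pKa₁ = -log(4.84e-02) = 1.32; pKa₂ = -log(6.86e-05) = 4.16. For an amphiprotic species, pH ≈ ½(pKa₁ + pKa₂) = ½(1.32 + 4.16) = 2.74.

pH = 2.74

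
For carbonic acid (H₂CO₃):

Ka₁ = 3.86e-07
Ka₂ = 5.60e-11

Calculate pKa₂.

pKa₂ = -log(Ka₂) = -log(5.60e-11) = 10.25.

pK_{a2} = 10.25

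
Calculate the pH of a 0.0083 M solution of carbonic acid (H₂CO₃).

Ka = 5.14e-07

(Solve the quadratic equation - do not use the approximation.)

x² + Ka×x - Ka×C = 0. Using quadratic formula: [H⁺] = 6.5060e-05

pH = 4.19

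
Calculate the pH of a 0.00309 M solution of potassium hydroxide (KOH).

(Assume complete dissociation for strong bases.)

[OH⁻] = 0.00309 M for strong base. pOH = -log[OH⁻] = 2.51, pH = 14 - pOH

pH = 11.49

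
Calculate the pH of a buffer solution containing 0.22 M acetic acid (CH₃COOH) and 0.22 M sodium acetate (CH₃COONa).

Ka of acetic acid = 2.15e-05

pKa = -log(2.15e-05) = 4.67. pH = pKa + log([A⁻]/[HA]) = 4.67 + log(0.22/0.22)

pH = 4.67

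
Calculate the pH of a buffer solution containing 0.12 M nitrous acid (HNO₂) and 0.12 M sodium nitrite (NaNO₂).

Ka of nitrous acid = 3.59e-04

pKa = -log(3.59e-04) = 3.44. pH = pKa + log([A⁻]/[HA]) = 3.44 + log(0.12/0.12)

pH = 3.44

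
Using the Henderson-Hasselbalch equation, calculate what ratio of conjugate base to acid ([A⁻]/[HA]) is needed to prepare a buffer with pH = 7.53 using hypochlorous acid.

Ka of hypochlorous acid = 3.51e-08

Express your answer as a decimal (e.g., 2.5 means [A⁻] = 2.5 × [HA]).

pKa = -log(3.51e-08) = 7.4547. pH = pKa + log([A⁻]/[HA]), so log([A⁻]/[HA]) = pH − pKa = 7.53 − 7.4547 = 0.0753. [A⁻]/[HA] = 10^(0.0753) = 1.19

[A⁻]/[HA] = 1.19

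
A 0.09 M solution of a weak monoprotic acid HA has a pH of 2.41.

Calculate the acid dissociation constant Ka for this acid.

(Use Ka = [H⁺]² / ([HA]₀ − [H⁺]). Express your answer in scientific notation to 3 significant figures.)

[H⁺] = 10^(−pH) = 10^(−2.41) = 3.890e-03 M. For HA ⇌ H⁺ + A⁻, Ka = [H⁺][A⁻]/[HA] = [H⁺]² / ([HA]₀ − [H⁺]) = (3.890e-03)² / (0.09 − 3.890e-03) = 1.76e-04.

K_a = 1.76e-04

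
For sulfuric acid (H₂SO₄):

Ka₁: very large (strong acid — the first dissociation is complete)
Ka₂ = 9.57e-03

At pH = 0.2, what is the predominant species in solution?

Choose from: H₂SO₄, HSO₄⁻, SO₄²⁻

The first dissociation is complete, so H₂SO₄ itself is never the predominant species in water; pKa₂ = -log(9.57e-03) = 2.02. For a polyprotic acid the predominant species crosses at each pKa: below pKa_n the protonated form dominates, above it the deprotonated form does. At pH = 0.2, the predominant species is HSO₄⁻.

HSO₄⁻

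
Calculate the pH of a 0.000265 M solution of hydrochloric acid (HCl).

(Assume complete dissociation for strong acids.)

[H⁺] = 0.000265 M for strong acid. pH = -log[H⁺] = -log(0.000265)

pH = 3.58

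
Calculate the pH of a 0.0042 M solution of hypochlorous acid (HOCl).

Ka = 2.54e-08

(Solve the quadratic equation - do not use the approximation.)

x² + Ka×x - Ka×C = 0. Using quadratic formula: [H⁺] = 1.0316e-05

pH = 4.99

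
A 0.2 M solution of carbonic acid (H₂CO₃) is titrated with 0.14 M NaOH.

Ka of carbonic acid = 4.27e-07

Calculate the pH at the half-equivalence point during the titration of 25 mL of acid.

At half-equivalence [HA] = [A⁻], so Henderson-Hasselbalch gives pH = pKa = -log(4.27e-07) = 6.37.

pH = pKa = 6.37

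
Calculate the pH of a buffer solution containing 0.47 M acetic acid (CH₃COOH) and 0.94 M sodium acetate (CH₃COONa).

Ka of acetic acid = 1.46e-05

pKa = -log(1.46e-05) = 4.84. pH = pKa + log([A⁻]/[HA]) = 4.84 + log(0.94/0.47)

pH = 5.14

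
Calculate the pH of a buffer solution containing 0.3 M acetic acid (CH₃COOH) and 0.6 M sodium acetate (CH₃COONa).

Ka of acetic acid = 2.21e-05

pKa = -log(2.21e-05) = 4.66. pH = pKa + log([A⁻]/[HA]) = 4.66 + log(0.6/0.3)

pH = 4.96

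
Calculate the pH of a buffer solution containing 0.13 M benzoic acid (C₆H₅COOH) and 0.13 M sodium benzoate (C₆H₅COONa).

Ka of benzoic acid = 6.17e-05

pKa = -log(6.17e-05) = 4.21. pH = pKa + log([A⁻]/[HA]) = 4.21 + log(0.13/0.13)

pH = 4.21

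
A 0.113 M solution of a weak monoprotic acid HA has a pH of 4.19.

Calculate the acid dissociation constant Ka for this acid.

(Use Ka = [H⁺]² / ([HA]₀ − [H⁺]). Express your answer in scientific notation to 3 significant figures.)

[H⁺] = 10^(−pH) = 10^(−4.19) = 6.457e-05 M. For HA ⇌ H⁺ + A⁻, Ka = [H⁺][A⁻]/[HA] = [H⁺]² / ([HA]₀ − [H⁺]) = (6.457e-05)² / (0.113 − 6.457e-05) = 3.69e-08.

K_a = 3.69e-08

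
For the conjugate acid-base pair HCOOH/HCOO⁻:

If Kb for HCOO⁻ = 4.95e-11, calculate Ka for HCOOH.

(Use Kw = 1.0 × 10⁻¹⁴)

For a conjugate pair Ka × Kb = Kw, so Ka = Kw/Kb = 1.0 × 10⁻¹⁴ / 4.95e-11 = 2.02e-04.

K_a = 2.02e-04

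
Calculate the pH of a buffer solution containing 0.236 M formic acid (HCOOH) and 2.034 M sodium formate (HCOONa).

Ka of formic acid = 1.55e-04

pKa = -log(1.55e-04) = 3.81. pH = pKa + log([A⁻]/[HA]) = 3.81 + log(2.034/0.236)

pH = 4.75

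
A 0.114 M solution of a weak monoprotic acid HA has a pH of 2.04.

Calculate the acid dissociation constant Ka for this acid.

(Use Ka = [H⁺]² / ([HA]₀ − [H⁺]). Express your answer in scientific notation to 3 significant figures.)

[H⁺] = 10^(−pH) = 10^(−2.04) = 9.120e-03 M. For HA ⇌ H⁺ + A⁻, Ka = [H⁺][A⁻]/[HA] = [H⁺]² / ([HA]₀ − [H⁺]) = (9.120e-03)² / (0.114 − 9.120e-03) = 7.93e-04.

K_a = 7.93e-04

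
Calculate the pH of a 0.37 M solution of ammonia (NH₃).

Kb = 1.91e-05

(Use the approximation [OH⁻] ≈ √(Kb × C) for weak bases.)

[OH⁻] = √(Kb × C) = √(1.91e-05 × 0.37) = 2.6584e-03. pOH = 2.58, pH = 14 - pOH

pH = 11.42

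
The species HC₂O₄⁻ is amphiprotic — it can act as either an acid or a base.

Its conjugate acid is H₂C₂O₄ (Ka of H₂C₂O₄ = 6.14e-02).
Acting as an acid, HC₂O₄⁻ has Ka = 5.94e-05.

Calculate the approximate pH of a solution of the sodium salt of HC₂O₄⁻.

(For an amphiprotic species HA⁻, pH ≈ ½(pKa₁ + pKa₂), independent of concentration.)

pKa₁ = -log(6.14e-02) = 1.21; pKa₂ = -log(5.94e-05) = 4.23. For an amphiprotic species, pH ≈ ½(pKa₁ + pKa₂) = ½(1.21 + 4.23) = 2.72.

pH = 2.72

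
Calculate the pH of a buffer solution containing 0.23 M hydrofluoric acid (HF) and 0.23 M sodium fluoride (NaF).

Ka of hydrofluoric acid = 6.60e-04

pKa = -log(6.60e-04) = 3.18. pH = pKa + log([A⁻]/[HA]) = 3.18 + log(0.23/0.23)

pH = 3.18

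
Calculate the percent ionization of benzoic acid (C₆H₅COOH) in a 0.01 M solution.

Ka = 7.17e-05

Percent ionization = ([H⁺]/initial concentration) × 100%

Using Ka equilibrium: x² + Ka×x - Ka×C = 0. Solving: [H⁺] = 8.1167e-04. Percent = (8.1167e-04/0.01) × 100

Percent ionization = 8.12%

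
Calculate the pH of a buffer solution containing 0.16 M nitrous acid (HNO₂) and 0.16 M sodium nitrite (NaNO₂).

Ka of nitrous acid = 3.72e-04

pKa = -log(3.72e-04) = 3.43. pH = pKa + log([A⁻]/[HA]) = 3.43 + log(0.16/0.16)

pH = 3.43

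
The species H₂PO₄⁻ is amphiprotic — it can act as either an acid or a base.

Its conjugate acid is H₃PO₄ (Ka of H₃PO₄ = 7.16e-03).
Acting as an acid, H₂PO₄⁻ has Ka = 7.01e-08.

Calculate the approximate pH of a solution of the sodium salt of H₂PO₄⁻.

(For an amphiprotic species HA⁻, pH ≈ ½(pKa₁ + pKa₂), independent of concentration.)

pKa₁ = -log(7.16e-03) = 2.15; pKa₂ = -log(7.01e-08) = 7.15. For an amphiprotic species, pH ≈ ½(pKa₁ + pKa₂) = ½(2.15 + 7.15) = 4.65.

pH = 4.65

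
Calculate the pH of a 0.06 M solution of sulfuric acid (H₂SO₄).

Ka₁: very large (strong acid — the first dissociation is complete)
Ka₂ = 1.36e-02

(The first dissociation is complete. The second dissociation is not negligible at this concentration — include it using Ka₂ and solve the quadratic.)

First dissociation is complete: [H⁺]₀ = [HSO₄⁻]₀ = C = 0.06 M. Second dissociation HSO₄⁻ ⇌ H⁺ + SO₄²⁻: let x = [SO₄²⁻]. Ka₂ = (C + x)·x / (C − x) = 1.36e-02 → x² + (C + Ka₂)·x − Ka₂·C = 0 → x² + 0.07360·x − 8.160e-04 = 0. x = (−0.07360 + √(0.07360² + 4 × 8.160e-04)) / 2 = 9.7858e-03 M. [H⁺] = C + x = 0.06 + 9.7858e-03 = 6.9786e-02 M. pH = -log(6.9786e-02) = 1.16.

pH = 1.16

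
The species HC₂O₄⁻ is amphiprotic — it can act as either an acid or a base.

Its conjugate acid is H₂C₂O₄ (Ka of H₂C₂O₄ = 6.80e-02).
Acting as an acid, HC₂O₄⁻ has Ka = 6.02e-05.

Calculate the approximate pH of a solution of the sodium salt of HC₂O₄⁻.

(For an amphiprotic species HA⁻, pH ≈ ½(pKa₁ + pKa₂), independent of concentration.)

pKa₁ = -log(6.80e-02) = 1.17; pKa₂ = -log(6.02e-05) = 4.22. For an amphiprotic species, pH ≈ ½(pKa₁ + pKa₂) = ½(1.17 + 4.22) = 2.69.

pH = 2.69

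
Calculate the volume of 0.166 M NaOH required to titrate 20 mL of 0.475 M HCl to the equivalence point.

At equivalence: moles acid = moles base. moles HCl = 0.475 × 20/1000 = 0.0095 mol. V_base = moles / 0.166 × 1000 = 57.2 mL.

V_{base} = 57.2 mL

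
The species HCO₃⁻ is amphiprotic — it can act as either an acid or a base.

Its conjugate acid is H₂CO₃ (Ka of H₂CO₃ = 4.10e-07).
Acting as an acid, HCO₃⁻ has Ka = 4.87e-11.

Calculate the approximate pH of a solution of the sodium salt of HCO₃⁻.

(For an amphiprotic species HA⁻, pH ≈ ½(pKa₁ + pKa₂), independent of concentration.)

pKa₁ = -log(4.10e-07) = 6.39; pKa₂ = -log(4.87e-11) = 10.31. For an amphiprotic species, pH ≈ ½(pKa₁ + pKa₂) = ½(6.39 + 10.31) = 8.35.

pH = 8.35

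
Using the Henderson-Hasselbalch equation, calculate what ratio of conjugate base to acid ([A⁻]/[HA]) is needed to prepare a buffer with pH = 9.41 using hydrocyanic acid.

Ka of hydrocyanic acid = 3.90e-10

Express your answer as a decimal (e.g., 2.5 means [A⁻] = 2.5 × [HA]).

pKa = -log(3.90e-10) = 9.4089. pH = pKa + log([A⁻]/[HA]), so log([A⁻]/[HA]) = pH − pKa = 9.41 − 9.4089 = 0.0011. [A⁻]/[HA] = 10^(0.0011) = 1.00

[A⁻]/[HA] = 1.00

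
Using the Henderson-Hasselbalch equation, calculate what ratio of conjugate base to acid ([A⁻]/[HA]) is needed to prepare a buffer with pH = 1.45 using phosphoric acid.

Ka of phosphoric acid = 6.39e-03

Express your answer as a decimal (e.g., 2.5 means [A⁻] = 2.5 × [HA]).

pKa = -log(6.39e-03) = 2.1945. pH = pKa + log([A⁻]/[HA]), so log([A⁻]/[HA]) = pH − pKa = 1.45 − 2.1945 = -0.7445. [A⁻]/[HA] = 10^(-0.7445) = 0.180

[A⁻]/[HA] = 0.180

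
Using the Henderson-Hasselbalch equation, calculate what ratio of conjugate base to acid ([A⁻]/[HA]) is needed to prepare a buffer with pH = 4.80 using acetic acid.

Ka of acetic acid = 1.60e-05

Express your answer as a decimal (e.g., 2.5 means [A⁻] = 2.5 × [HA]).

pKa = -log(1.60e-05) = 4.7959. pH = pKa + log([A⁻]/[HA]), so log([A⁻]/[HA]) = pH − pKa = 4.80 − 4.7959 = 0.0041. [A⁻]/[HA] = 10^(0.0041) = 1.01

[A⁻]/[HA] = 1.01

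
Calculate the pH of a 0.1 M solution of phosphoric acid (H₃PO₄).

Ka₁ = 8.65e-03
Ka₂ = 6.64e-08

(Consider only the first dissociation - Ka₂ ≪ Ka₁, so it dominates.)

First dissociation dominates. From Ka₁ = [H⁺][HA⁻]/[H₂A], x² + Ka₁·x − Ka₁·C = 0 with C = 0.1 M and Ka₁ = 8.65e-03. Solving: [H⁺] = (−Ka₁ + √(Ka₁² + 4·Ka₁·C)) / 2 = 2.5402e-02 M. pH = -log(2.5402e-02) = 1.60.

pH = 1.60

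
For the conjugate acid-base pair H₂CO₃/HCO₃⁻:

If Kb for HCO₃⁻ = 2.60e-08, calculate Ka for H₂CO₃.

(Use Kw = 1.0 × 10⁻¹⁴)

For a conjugate pair Ka × Kb = Kw, so Ka = Kw/Kb = 1.0 × 10⁻¹⁴ / 2.60e-08 = 3.85e-07.

K_a = 3.85e-07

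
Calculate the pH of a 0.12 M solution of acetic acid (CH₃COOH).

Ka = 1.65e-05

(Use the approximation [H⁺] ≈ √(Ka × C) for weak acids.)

[H⁺] = √(Ka × C) = √(1.65e-05 × 0.12) = 1.4071e-03. pH = -log(1.4071e-03)

pH = 2.85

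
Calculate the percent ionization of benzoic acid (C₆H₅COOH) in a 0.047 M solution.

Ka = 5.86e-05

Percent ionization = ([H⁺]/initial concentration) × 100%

Using Ka equilibrium: x² + Ka×x - Ka×C = 0. Solving: [H⁺] = 1.6305e-03. Percent = (1.6305e-03/0.047) × 100

Percent ionization = 3.47%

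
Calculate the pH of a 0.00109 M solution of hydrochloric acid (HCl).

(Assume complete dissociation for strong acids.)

[H⁺] = 0.00109 M for strong acid. pH = -log[H⁺] = -log(0.00109)

pH = 2.96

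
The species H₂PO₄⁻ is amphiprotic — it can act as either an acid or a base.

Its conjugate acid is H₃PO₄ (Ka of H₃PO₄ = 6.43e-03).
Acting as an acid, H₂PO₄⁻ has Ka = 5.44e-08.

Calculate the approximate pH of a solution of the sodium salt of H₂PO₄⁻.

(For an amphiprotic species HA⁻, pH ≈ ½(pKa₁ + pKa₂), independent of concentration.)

pKa₁ = -log(6.43e-03) = 2.19; pKa₂ = -log(5.44e-08) = 7.26. For an amphiprotic species, pH ≈ ½(pKa₁ + pKa₂) = ½(2.19 + 7.26) = 4.73.

pH = 4.73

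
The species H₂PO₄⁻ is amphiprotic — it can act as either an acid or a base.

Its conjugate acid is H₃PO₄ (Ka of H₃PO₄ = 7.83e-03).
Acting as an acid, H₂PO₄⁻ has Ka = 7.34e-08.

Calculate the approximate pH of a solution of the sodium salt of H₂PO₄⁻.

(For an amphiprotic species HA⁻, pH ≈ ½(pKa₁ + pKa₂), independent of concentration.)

pKa₁ = -log(7.83e-03) = 2.11; pKa₂ = -log(7.34e-08) = 7.13. For an amphiprotic species, pH ≈ ½(pKa₁ + pKa₂) = ½(2.11 + 7.13) = 4.62.

pH = 4.62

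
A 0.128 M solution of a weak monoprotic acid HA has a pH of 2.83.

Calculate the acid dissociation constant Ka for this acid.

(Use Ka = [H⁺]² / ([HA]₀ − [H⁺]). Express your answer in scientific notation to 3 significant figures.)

[H⁺] = 10^(−pH) = 10^(−2.83) = 1.479e-03 M. For HA ⇌ H⁺ + A⁻, Ka = [H⁺][A⁻]/[HA] = [H⁺]² / ([HA]₀ − [H⁺]) = (1.479e-03)² / (0.128 − 1.479e-03) = 1.73e-05.

K_a = 1.73e-05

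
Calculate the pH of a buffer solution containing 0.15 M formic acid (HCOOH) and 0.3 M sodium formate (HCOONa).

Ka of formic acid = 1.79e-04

pKa = -log(1.79e-04) = 3.75. pH = pKa + log([A⁻]/[HA]) = 3.75 + log(0.3/0.15)

pH = 4.05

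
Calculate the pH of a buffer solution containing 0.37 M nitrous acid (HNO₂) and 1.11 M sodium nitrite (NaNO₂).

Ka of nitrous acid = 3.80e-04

pKa = -log(3.80e-04) = 3.42. pH = pKa + log([A⁻]/[HA]) = 3.42 + log(1.11/0.37)

pH = 3.90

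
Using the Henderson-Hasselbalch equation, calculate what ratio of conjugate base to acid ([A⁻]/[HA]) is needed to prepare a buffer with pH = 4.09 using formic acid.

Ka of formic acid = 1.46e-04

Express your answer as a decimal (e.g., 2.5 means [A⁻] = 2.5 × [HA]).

pKa = -log(1.46e-04) = 3.8356. pH = pKa + log([A⁻]/[HA]), so log([A⁻]/[HA]) = pH − pKa = 4.09 − 3.8356 = 0.2544. [A⁻]/[HA] = 10^(0.2544) = 1.80

[A⁻]/[HA] = 1.80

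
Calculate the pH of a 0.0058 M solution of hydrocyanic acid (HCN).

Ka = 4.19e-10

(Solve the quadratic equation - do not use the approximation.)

x² + Ka×x - Ka×C = 0. Using quadratic formula: [H⁺] = 1.5587e-06

pH = 5.81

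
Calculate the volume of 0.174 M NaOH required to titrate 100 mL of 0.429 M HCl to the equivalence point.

At equivalence: moles acid = moles base. moles HCl = 0.429 × 100/1000 = 0.0429 mol. V_base = moles / 0.174 × 1000 = 246.6 mL.

V_{base} = 246.6 mL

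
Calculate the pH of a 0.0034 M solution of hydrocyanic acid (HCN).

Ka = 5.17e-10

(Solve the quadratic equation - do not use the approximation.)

x² + Ka×x - Ka×C = 0. Using quadratic formula: [H⁺] = 1.3256e-06

pH = 5.88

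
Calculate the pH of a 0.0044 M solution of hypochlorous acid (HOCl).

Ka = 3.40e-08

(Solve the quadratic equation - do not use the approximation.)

x² + Ka×x - Ka×C = 0. Using quadratic formula: [H⁺] = 1.2214e-05

pH = 4.91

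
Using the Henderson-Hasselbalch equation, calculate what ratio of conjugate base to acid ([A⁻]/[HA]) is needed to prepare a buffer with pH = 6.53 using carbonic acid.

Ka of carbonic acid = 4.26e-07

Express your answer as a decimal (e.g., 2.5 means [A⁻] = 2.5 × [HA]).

pKa = -log(4.26e-07) = 6.3706. pH = pKa + log([A⁻]/[HA]), so log([A⁻]/[HA]) = pH − pKa = 6.53 − 6.3706 = 0.1594. [A⁻]/[HA] = 10^(0.1594) = 1.44

[A⁻]/[HA] = 1.44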